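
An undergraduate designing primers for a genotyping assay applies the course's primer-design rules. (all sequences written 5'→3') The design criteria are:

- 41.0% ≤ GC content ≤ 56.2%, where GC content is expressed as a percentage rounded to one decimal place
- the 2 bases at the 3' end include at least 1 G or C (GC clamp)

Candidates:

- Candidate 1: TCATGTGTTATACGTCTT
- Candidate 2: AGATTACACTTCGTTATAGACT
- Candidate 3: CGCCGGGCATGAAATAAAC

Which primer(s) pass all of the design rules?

Candidate 1 (18 nt, A=3 T=9 G=3 C=3): GC 6/18 = 33.3%, outside 41.0–56.2% ✗; 3' end TT has 0 G/C, need ≥1 ✗ — fails.
Candidate 2 (22 nt, A=7 T=8 G=3 C=4): GC 7/22 = 31.8%, outside 41.0–56.2% ✗; 3' end CT has 1 G/C ✓ — fails.
Candidate 3 (19 nt, A=7 T=2 G=5 C=5): GC 10/19 = 52.6% ✓; 3' end AC has 1 G/C ✓ — passes.

Candidate 3 only.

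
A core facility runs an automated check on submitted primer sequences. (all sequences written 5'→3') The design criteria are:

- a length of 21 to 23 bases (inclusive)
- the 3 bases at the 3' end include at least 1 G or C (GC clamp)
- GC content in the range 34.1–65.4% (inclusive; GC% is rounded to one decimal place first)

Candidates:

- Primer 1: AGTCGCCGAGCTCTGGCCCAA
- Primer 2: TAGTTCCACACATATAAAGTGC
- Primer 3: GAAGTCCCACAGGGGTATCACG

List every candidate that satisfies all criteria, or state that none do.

Primer 1 (21 nt, A=4 T=3 G=6 C=8): length 21 ✓; 3' end CAA has 1 G/C ✓; GC 14/21 = 66.7%, outside 34.1–65.4% ✗ — fails.
Primer 2 (22 nt, A=8 T=6 G=3 C=5): length 22 ✓; 3' end TGC has 2 G/C ✓; GC 8/22 = 36.4% ✓ — passes.
Primer 3 (22 nt, A=6 T=3 G=7 C=6): length 22 ✓; 3' end ACG has 2 G/C ✓; GC 13/22 = 59.1% ✓ — passes.

Primer 2 and Primer 3.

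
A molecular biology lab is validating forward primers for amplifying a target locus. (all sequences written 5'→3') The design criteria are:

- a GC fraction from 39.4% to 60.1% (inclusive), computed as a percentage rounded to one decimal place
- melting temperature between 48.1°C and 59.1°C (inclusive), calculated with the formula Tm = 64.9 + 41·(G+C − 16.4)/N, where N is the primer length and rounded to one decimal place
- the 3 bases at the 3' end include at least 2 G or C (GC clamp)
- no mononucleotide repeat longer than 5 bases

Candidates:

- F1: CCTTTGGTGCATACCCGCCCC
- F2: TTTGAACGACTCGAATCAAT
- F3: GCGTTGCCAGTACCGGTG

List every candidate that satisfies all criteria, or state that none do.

None of the candidates satisfy all criteria.

F1 (21 nt, A=2 T=5 G=4 C=10): GC 14/21 = 66.7%, outside 39.4–60.1% ✗; Tm = 64.9 + 41·(14 − 16.4)/21 = 60.2°C, outside 48.1–59.1°C ✗; 3' end CCC has 3 G/C ✓; longest run = 4 ✓ — fails.
F2 (20 nt, A=7 T=6 G=3 C=4): GC 7/20 = 35.0%, outside 39.4–60.1% ✗; Tm = 64.9 + 41·(7 − 16.4)/20 = 45.6°C, outside 48.1–59.1°C ✗; 3' end AAT has 0 G/C, need ≥2 ✗; longest run = 3 ✓ — fails.
F3 (18 nt, A=2 T=4 G=7 C=5): GC 12/18 = 66.7%, outside 39.4–60.1% ✗; Tm = 64.9 + 41·(12 − 16.4)/18 = 54.9°C ✓; 3' end GTG has 2 G/C ✓; longest run = 2 ✓ — fails.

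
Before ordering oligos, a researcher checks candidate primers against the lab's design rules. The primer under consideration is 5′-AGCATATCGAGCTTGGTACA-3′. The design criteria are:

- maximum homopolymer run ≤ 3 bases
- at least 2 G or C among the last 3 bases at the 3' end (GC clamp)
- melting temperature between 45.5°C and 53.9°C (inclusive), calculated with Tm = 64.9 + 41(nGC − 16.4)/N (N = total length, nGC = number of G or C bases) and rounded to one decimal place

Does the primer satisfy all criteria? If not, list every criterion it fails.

Base counts: A=6, T=5, G=5, C=4 (length 20).
homopolymer run: longest run = 2 ✓
GC clamp: 3' end ACA has 1 G/C, need ≥2 ✗
Tm: Tm = 64.9 + 41·(9 − 16.4)/20 = 49.7°C ✓

Fails: GC clamp.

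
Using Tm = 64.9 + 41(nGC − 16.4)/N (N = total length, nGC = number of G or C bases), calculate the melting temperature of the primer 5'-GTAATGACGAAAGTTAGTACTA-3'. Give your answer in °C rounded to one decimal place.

Base counts: A=9, T=6, G=5, C=2; G+C = 7, N = 22.
Tm = 64.9 + 41·(7 − 16.4)/22 = 64.9 + -385.40/22 = 47.4°C.

47.4°C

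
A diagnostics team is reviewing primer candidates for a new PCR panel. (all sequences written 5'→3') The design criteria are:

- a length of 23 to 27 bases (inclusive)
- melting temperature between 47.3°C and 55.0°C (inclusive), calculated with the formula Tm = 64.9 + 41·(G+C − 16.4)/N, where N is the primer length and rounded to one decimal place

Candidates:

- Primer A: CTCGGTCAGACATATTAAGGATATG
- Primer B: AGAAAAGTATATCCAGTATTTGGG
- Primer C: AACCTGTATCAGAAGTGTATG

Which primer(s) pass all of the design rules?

Primer A and Primer B.

Primer A (25 nt, A=8 T=7 G=6 C=4): length 25 ✓; Tm = 64.9 + 41·(10 − 16.4)/25 = 54.4°C ✓ — passes.
Primer B (24 nt, A=9 T=7 G=6 C=2): length 24 ✓; Tm = 64.9 + 41·(8 − 16.4)/24 = 50.6°C ✓ — passes.
Primer C (21 nt, A=7 T=6 G=5 C=3): length 21, outside 23–27 ✗; Tm = 64.9 + 41·(8 − 16.4)/21 = 48.5°C ✓ — fails.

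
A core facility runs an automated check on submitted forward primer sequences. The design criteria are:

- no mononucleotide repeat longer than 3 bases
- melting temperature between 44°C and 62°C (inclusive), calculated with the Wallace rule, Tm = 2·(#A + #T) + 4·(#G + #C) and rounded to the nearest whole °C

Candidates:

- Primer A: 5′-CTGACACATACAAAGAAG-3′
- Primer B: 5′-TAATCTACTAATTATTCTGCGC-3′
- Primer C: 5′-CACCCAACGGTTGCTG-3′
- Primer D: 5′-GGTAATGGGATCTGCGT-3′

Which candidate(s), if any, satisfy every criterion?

Primer A, Primer B, Primer C and Primer D.

Primer A (18 nt, A=9 T=2 G=3 C=4): longest run = 3 ✓; Tm = 2·11 + 4·7 = 50°C ✓ — passes.
Primer B (22 nt, A=6 T=9 G=2 C=5): longest run = 2 ✓; Tm = 2·15 + 4·7 = 58°C ✓ — passes.
Primer C (16 nt, A=3 T=3 G=4 C=6): longest run = 3 ✓; Tm = 2·6 + 4·10 = 52°C ✓ — passes.
Primer D (17 nt, A=3 T=5 G=7 C=2): longest run = 3 ✓; Tm = 2·8 + 4·9 = 52°C ✓ — passes.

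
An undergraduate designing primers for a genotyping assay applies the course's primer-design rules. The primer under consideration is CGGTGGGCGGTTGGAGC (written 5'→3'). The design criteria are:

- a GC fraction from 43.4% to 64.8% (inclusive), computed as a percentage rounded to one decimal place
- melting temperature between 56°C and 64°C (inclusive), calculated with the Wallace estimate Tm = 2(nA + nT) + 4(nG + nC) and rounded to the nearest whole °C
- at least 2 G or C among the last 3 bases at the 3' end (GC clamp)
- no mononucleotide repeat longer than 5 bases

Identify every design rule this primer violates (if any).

Fails: GC content.

Base counts: A=1, T=3, G=10, C=3 (length 17).
GC content: GC 13/17 = 76.5%, outside 43.4–64.8% ✗
Tm: Tm = 2·4 + 4·13 = 60°C ✓
GC clamp: 3' end AGC has 2 G/C ✓
homopolymer run: longest run = 3 ✓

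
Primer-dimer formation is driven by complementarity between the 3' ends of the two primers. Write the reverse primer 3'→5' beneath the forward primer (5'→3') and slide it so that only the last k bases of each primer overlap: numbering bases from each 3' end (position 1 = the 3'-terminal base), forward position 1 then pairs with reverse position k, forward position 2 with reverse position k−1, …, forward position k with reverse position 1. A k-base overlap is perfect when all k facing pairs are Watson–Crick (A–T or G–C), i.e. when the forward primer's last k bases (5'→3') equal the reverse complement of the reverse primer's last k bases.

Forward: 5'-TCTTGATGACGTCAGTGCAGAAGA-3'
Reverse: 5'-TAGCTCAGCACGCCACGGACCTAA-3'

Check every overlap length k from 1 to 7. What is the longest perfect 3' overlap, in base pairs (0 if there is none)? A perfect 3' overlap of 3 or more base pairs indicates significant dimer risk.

Longest perfect overlap: 0 complementary base pairs; below the dimer-risk threshold (threshold 3).

Last 7 bases (5'→3') — forward …CAGAAGA, reverse …GACCTAA.
Reverse complement of the reverse primer's last 7 bases: TTAGGTC; its first k bases are the reverse complement of the reverse primer's last k bases, so a perfect k-base overlap needs the forward primer's last k bases to equal them.
Comparing (forward last k vs required): k=1: A vs T ✗; k=2: GA vs TT ✗; k=3: AGA vs TTA ✗; k=4: AAGA vs TTAG ✗; k=5: GAAGA vs TTAGG ✗; k=6: AGAAGA vs TTAGGT ✗; k=7: CAGAAGA vs TTAGGTC ✗.
No overlap length from 1 to 7 is perfect, so the longest perfect 3' overlap is 0.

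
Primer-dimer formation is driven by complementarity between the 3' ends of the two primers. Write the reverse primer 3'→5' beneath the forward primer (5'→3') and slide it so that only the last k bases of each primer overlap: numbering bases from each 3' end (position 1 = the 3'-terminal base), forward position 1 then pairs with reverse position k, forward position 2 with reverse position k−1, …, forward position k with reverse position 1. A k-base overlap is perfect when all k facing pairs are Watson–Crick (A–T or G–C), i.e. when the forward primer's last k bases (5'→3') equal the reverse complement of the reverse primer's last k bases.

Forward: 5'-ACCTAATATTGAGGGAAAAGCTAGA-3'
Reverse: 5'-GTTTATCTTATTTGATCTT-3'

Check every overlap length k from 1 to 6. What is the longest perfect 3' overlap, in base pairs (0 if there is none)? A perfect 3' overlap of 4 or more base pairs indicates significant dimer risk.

Longest perfect overlap: 1 complementary base pair; below the dimer-risk threshold (threshold 4).

Last 6 bases (5'→3') — forward …GCTAGA, reverse …GATCTT.
Reverse complement of the reverse primer's last 6 bases: AAGATC; its first k bases are the reverse complement of the reverse primer's last k bases, so a perfect k-base overlap needs the forward primer's last k bases to equal them.
Comparing (forward last k vs required): k=1: A vs A ✓; k=2: GA vs AA ✗; k=3: AGA vs AAG ✗; k=4: TAGA vs AAGA ✗; k=5: CTAGA vs AAGAT ✗; k=6: GCTAGA vs AAGATC ✗.
Only k = 1 is perfect, so the longest perfect 3' overlap is 1.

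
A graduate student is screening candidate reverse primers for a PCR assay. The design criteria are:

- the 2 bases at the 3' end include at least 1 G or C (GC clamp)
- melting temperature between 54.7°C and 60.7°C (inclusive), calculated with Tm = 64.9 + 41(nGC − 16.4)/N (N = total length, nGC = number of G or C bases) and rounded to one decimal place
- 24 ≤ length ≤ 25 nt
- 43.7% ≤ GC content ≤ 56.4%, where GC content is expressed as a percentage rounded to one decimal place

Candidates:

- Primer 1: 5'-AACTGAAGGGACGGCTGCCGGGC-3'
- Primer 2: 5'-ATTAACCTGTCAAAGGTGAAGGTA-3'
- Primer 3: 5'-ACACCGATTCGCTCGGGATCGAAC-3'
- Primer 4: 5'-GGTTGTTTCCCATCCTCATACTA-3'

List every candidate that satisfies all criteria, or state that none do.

None of the candidates satisfy all criteria.

Primer 1 (23 nt, A=5 T=2 G=10 C=6): 3' end GC has 2 G/C ✓; Tm = 64.9 + 41·(16 − 16.4)/23 = 64.2°C, outside 54.7–60.7°C ✗; length 23, outside 24–25 ✗; GC 16/23 = 69.6%, outside 43.7–56.4% ✗ — fails.
Primer 2 (24 nt, A=9 T=6 G=6 C=3): 3' end TA has 0 G/C, need ≥1 ✗; Tm = 64.9 + 41·(9 − 16.4)/24 = 52.3°C, outside 54.7–60.7°C ✗; length 24 ✓; GC 9/24 = 37.5%, outside 43.7–56.4% ✗ — fails.
Primer 3 (24 nt, A=6 T=4 G=6 C=8): 3' end AC has 1 G/C ✓; Tm = 64.9 + 41·(14 − 16.4)/24 = 60.8°C, outside 54.7–60.7°C ✗; length 24 ✓; GC 14/24 = 58.3%, outside 43.7–56.4% ✗ — fails.
Primer 4 (23 nt, A=4 T=9 G=3 C=7): 3' end TA has 0 G/C, need ≥1 ✗; Tm = 64.9 + 41·(10 − 16.4)/23 = 53.5°C, outside 54.7–60.7°C ✗; length 23, outside 24–25 ✗; GC 10/23 = 43.5%, outside 43.7–56.4% ✗ — fails.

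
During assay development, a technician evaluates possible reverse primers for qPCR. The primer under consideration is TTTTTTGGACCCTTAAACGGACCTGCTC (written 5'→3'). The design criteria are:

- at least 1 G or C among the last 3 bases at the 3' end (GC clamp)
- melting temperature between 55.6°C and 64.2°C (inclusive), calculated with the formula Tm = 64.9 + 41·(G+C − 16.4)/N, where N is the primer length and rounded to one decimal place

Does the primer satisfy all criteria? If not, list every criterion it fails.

Meets all criteria.

Base counts: A=5, T=10, G=5, C=8 (length 28).
GC clamp: 3' end CTC has 2 G/C ✓
Tm: Tm = 64.9 + 41·(13 − 16.4)/28 = 59.9°C ✓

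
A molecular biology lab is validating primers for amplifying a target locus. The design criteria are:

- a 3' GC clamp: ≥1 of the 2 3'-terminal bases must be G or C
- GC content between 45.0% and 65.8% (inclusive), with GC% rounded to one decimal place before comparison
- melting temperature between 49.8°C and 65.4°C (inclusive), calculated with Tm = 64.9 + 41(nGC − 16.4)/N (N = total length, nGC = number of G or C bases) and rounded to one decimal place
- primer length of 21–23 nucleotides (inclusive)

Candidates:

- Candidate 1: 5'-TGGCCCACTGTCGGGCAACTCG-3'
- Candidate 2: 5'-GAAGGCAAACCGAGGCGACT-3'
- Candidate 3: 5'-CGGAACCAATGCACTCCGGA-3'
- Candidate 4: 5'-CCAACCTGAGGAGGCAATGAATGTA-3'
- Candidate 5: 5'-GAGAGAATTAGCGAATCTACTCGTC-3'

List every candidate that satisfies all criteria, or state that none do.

None of the candidates satisfy all criteria.

Candidate 1 (22 nt, A=3 T=4 G=7 C=8): 3' end CG has 2 G/C ✓; GC 15/22 = 68.2%, outside 45.0–65.8% ✗; Tm = 64.9 + 41·(15 − 16.4)/22 = 62.3°C ✓; length 22 ✓ — fails.
Candidate 2 (20 nt, A=7 T=1 G=7 C=5): 3' end CT has 1 G/C ✓; GC 12/20 = 60.0% ✓; Tm = 64.9 + 41·(12 − 16.4)/20 = 55.9°C ✓; length 20, outside 21–23 ✗ — fails.
Candidate 3 (20 nt, A=6 T=2 G=5 C=7): 3' end GA has 1 G/C ✓; GC 12/20 = 60.0% ✓; Tm = 64.9 + 41·(12 − 16.4)/20 = 55.9°C ✓; length 20, outside 21–23 ✗ — fails.
Candidate 4 (25 nt, A=9 T=4 G=7 C=5): 3' end TA has 0 G/C, need ≥1 ✗; GC 12/25 = 48.0% ✓; Tm = 64.9 + 41·(12 − 16.4)/25 = 57.7°C ✓; length 25, outside 21–23 ✗ — fails.
Candidate 5 (25 nt, A=8 T=6 G=6 C=5): 3' end TC has 1 G/C ✓; GC 11/25 = 44.0%, outside 45.0–65.8% ✗; Tm = 64.9 + 41·(11 − 16.4)/25 = 56.0°C ✓; length 25, outside 21–23 ✗ — fails.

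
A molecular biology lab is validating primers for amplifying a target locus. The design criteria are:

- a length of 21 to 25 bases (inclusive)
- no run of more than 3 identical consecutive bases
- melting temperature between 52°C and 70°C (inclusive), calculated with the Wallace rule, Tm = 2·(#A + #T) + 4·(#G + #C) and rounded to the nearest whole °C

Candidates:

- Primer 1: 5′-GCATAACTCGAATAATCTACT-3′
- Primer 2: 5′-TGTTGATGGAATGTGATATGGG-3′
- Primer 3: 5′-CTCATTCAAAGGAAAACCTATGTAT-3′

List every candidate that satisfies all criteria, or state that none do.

Primer 1 and Primer 2.

Primer 1 (21 nt, A=8 T=6 G=2 C=5): length 21 ✓; longest run = 2 ✓; Tm = 2·14 + 4·7 = 56°C ✓ — passes.
Primer 2 (22 nt, A=5 T=8 G=9 C=0): length 22 ✓; longest run = 3 ✓; Tm = 2·13 + 4·9 = 62°C ✓ — passes.
Primer 3 (25 nt, A=10 T=7 G=3 C=5): length 25 ✓; longest run = 4, exceeds 3 ✗; Tm = 2·17 + 4·8 = 66°C ✓ — fails.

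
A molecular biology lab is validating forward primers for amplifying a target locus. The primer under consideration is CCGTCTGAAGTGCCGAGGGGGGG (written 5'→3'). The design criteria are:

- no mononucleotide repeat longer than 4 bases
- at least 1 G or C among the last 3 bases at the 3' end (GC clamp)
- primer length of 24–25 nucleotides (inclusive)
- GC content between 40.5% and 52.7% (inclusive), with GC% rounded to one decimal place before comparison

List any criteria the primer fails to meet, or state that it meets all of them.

Fails: homopolymer run, length, GC content.

Base counts: A=3, T=3, G=12, C=5 (length 23).
homopolymer run: longest run = 7, exceeds 4 ✗
GC clamp: 3' end GGG has 3 G/C ✓
length: length 23, outside 24–25 ✗
GC content: GC 17/23 = 73.9%, outside 40.5–52.7% ✗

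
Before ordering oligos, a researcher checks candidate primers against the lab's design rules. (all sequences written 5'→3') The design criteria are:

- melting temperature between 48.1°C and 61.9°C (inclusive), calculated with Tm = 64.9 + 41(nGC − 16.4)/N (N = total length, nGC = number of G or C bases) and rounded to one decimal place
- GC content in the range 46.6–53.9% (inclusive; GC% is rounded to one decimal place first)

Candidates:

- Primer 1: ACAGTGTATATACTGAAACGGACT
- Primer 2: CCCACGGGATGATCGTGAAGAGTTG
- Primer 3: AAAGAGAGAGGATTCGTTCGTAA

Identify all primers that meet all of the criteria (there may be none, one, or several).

Primer 1 (24 nt, A=9 T=6 G=5 C=4): Tm = 64.9 + 41·(9 − 16.4)/24 = 52.3°C ✓; GC 9/24 = 37.5%, outside 46.6–53.9% ✗ — fails.
Primer 2 (25 nt, A=6 T=5 G=9 C=5): Tm = 64.9 + 41·(14 − 16.4)/25 = 61.0°C ✓; GC 14/25 = 56.0%, outside 46.6–53.9% ✗ — fails.
Primer 3 (23 nt, A=9 T=5 G=7 C=2): Tm = 64.9 + 41·(9 − 16.4)/23 = 51.7°C ✓; GC 9/23 = 39.1%, outside 46.6–53.9% ✗ — fails.

None of the candidates satisfy all criteria.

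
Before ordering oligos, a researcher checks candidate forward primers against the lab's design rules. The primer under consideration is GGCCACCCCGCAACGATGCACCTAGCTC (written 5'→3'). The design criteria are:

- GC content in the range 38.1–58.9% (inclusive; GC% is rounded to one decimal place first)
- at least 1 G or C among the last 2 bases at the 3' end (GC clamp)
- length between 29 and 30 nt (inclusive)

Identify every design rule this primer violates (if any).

Base counts: A=6, T=3, G=6, C=13 (length 28).
GC content: GC 19/28 = 67.9%, outside 38.1–58.9% ✗
GC clamp: 3' end TC has 1 G/C ✓
length: length 28, outside 29–30 ✗

Fails: GC content, length.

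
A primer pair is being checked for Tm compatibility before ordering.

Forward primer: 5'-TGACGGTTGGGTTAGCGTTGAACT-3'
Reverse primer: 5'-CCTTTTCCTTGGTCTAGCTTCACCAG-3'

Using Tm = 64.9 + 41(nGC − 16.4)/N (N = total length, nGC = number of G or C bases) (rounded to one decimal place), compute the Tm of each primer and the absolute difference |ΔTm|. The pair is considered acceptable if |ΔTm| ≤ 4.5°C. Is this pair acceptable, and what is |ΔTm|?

Forward: G+C = 12, N = 24 → Tm = 64.9 + 41·(12 − 16.4)/24 = 57.4°C.
Reverse: G+C = 13, N = 26 → Tm = 64.9 + 41·(13 − 16.4)/26 = 59.5°C.
|ΔTm| = |57.4 − 59.5| = 2.1°C, ≤ 4.5°C.

|ΔTm| = 2.1°C; the pair is acceptable.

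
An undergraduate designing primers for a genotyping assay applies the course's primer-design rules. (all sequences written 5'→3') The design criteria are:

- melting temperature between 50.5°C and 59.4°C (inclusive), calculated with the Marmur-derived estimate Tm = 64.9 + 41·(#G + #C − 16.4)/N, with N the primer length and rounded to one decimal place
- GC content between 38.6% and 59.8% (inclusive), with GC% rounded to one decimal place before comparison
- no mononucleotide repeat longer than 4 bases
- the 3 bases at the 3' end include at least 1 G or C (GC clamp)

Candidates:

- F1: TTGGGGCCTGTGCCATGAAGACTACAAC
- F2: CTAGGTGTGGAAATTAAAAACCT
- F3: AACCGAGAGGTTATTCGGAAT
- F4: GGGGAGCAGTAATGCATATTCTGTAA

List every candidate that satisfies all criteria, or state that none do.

F1 (28 nt, A=7 T=6 G=8 C=7): Tm = 64.9 + 41·(15 − 16.4)/28 = 62.9°C, outside 50.5–59.4°C ✗; GC 15/28 = 53.6% ✓; longest run = 4 ✓; 3' end AAC has 1 G/C ✓ — fails.
F2 (23 nt, A=9 T=6 G=5 C=3): Tm = 64.9 + 41·(8 − 16.4)/23 = 49.9°C, outside 50.5–59.4°C ✗; GC 8/23 = 34.8%, outside 38.6–59.8% ✗; longest run = 5, exceeds 4 ✗; 3' end CCT has 2 G/C ✓ — fails.
F3 (21 nt, A=7 T=5 G=6 C=3): Tm = 64.9 + 41·(9 − 16.4)/21 = 50.5°C ✓; GC 9/21 = 42.9% ✓; longest run = 2 ✓; 3' end AAT has 0 G/C, need ≥1 ✗ — fails.
F4 (26 nt, A=8 T=7 G=8 C=3): Tm = 64.9 + 41·(11 − 16.4)/26 = 56.4°C ✓; GC 11/26 = 42.3% ✓; longest run = 4 ✓; 3' end TAA has 0 G/C, need ≥1 ✗ — fails.

None of the candidates satisfy all criteria.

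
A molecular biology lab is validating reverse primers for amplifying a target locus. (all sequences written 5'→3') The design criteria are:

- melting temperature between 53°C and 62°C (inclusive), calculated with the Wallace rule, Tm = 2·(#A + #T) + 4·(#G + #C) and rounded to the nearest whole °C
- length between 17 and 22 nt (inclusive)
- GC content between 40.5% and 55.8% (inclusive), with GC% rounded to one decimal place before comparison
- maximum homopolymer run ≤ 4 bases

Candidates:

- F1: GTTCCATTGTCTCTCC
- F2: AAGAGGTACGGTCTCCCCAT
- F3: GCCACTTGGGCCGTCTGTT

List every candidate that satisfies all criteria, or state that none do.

F2 only.

F1 (16 nt, A=1 T=7 G=2 C=6): Tm = 2·8 + 4·8 = 48°C, outside 53–62°C ✗; length 16, outside 17–22 ✗; GC 8/16 = 50.0% ✓; longest run = 2 ✓ — fails.
F2 (20 nt, A=5 T=4 G=5 C=6): Tm = 2·9 + 4·11 = 62°C ✓; length 20 ✓; GC 11/20 = 55.0% ✓; longest run = 4 ✓ — passes.
F3 (19 nt, A=1 T=6 G=6 C=6): Tm = 2·7 + 4·12 = 62°C ✓; length 19 ✓; GC 12/19 = 63.2%, outside 40.5–55.8% ✗; longest run = 3 ✓ — fails.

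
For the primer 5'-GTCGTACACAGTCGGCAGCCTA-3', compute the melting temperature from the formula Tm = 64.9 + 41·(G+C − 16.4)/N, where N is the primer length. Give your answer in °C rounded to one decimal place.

Base counts: A=5, T=4, G=6, C=7; G+C = 13, N = 22.
Tm = 64.9 + 41·(13 − 16.4)/22 = 64.9 + -139.40/22 = 58.6°C.

58.6°C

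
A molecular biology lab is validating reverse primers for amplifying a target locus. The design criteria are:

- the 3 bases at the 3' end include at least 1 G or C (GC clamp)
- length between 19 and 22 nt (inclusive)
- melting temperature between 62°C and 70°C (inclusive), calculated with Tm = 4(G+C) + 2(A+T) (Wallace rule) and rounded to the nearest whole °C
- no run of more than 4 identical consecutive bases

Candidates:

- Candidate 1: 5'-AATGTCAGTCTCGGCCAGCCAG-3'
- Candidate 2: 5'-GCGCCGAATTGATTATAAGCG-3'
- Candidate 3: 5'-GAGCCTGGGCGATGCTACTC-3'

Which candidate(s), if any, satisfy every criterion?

Candidate 1, Candidate 2 and Candidate 3.

Candidate 1 (22 nt, A=5 T=4 G=6 C=7): 3' end CAG has 2 G/C ✓; length 22 ✓; Tm = 2·9 + 4·13 = 70°C ✓; longest run = 2 ✓ — passes.
Candidate 2 (21 nt, A=6 T=5 G=6 C=4): 3' end GCG has 3 G/C ✓; length 21 ✓; Tm = 2·11 + 4·10 = 62°C ✓; longest run = 2 ✓ — passes.
Candidate 3 (20 nt, A=3 T=4 G=7 C=6): 3' end CTC has 2 G/C ✓; length 20 ✓; Tm = 2·7 + 4·13 = 66°C ✓; longest run = 3 ✓ — passes.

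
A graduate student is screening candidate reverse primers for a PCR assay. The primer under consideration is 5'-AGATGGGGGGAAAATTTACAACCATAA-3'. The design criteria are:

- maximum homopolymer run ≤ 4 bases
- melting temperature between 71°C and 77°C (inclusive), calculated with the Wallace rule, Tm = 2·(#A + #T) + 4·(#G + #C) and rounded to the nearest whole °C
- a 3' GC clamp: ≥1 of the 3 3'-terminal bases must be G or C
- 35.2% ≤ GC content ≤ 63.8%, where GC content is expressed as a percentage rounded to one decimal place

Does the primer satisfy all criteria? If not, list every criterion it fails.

Fails: homopolymer run, GC clamp.

Base counts: A=12, T=5, G=7, C=3 (length 27).
homopolymer run: longest run = 6, exceeds 4 ✗
Tm: Tm = 2·17 + 4·10 = 74°C ✓
GC clamp: 3' end TAA has 0 G/C, need ≥1 ✗
GC content: GC 10/27 = 37.0% ✓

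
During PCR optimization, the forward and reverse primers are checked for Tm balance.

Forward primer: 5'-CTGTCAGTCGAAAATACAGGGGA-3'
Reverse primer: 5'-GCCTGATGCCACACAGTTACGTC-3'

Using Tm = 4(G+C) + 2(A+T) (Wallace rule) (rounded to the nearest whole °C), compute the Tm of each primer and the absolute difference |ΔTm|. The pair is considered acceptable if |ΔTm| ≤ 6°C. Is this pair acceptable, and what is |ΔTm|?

Forward: A=8 T=4 G=7 C=4 → Tm = 2·12 + 4·11 = 68°C.
Reverse: A=5 T=5 G=5 C=8 → Tm = 2·10 + 4·13 = 72°C.
|ΔTm| = |68 − 72| = 4°C, ≤ 6°C.

|ΔTm| = 4°C; the pair is acceptable.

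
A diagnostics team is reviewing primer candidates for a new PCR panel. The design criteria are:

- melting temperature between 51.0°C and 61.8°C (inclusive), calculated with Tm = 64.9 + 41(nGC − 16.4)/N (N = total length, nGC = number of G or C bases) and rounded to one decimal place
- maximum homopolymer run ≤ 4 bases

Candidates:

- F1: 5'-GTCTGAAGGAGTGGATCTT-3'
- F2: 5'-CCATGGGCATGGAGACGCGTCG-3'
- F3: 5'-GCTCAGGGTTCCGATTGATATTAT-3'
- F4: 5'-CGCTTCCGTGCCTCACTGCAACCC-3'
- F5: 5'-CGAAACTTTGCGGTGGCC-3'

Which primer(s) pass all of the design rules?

F1 (19 nt, A=4 T=6 G=7 C=2): Tm = 64.9 + 41·(9 − 16.4)/19 = 48.9°C, outside 51.0–61.8°C ✗; longest run = 2 ✓ — fails.
F2 (22 nt, A=4 T=3 G=9 C=6): Tm = 64.9 + 41·(15 − 16.4)/22 = 62.3°C, outside 51.0–61.8°C ✗; longest run = 3 ✓ — fails.
F3 (24 nt, A=5 T=9 G=6 C=4): Tm = 64.9 + 41·(10 − 16.4)/24 = 54.0°C ✓; longest run = 3 ✓ — passes.
F4 (24 nt, A=3 T=5 G=4 C=12): Tm = 64.9 + 41·(16 − 16.4)/24 = 64.2°C, outside 51.0–61.8°C ✗; longest run = 3 ✓ — fails.
F5 (18 nt, A=3 T=4 G=6 C=5): Tm = 64.9 + 41·(11 − 16.4)/18 = 52.6°C ✓; longest run = 3 ✓ — passes.

F3 and F5.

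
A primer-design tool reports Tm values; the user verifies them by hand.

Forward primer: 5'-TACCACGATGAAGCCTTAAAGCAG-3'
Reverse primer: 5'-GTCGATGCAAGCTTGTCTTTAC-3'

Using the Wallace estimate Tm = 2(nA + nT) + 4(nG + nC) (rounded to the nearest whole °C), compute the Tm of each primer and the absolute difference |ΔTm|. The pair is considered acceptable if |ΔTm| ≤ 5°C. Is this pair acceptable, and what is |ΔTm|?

Forward: A=9 T=4 G=5 C=6 → Tm = 2·13 + 4·11 = 70°C.
Reverse: A=4 T=8 G=5 C=5 → Tm = 2·12 + 4·10 = 64°C.
|ΔTm| = |70 − 64| = 6°C, > 5°C.

|ΔTm| = 6°C; the pair is not acceptable.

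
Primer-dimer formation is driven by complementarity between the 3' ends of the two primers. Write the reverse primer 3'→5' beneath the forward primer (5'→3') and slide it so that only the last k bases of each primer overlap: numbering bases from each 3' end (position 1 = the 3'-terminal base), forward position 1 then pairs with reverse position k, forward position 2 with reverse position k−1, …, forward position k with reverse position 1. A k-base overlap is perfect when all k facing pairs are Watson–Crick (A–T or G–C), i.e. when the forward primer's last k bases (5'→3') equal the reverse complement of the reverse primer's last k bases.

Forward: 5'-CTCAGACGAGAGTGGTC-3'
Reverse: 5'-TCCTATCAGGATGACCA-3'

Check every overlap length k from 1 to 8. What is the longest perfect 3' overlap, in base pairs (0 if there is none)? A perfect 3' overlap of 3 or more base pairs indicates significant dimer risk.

Longest perfect overlap: 5 complementary base pairs; significant dimer risk (threshold 3).

Last 8 bases (5'→3') — forward …GAGTGGTC, reverse …GATGACCA.
Reverse complement of the reverse primer's last 8 bases: TGGTCATC; its first k bases are the reverse complement of the reverse primer's last k bases, so a perfect k-base overlap needs the forward primer's last k bases to equal them.
Comparing (forward last k vs required): k=1: C vs T ✗; k=2: TC vs TG ✗; k=3: GTC vs TGG ✗; k=4: GGTC vs TGGT ✗; k=5: TGGTC vs TGGTC ✓; k=6: GTGGTC vs TGGTCA ✗; k=7: AGTGGTC vs TGGTCAT ✗; k=8: GAGTGGTC vs TGGTCATC ✗.
Only k = 5 is perfect, so the longest perfect 3' overlap is 5.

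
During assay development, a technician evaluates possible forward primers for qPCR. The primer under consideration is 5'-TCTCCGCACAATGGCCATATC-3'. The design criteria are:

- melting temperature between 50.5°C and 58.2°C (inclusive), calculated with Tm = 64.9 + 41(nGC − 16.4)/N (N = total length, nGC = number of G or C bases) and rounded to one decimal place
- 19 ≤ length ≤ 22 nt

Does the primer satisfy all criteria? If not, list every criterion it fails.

Meets all criteria.

Base counts: A=5, T=5, G=3, C=8 (length 21).
Tm: Tm = 64.9 + 41·(11 − 16.4)/21 = 54.4°C ✓
length: length 21 ✓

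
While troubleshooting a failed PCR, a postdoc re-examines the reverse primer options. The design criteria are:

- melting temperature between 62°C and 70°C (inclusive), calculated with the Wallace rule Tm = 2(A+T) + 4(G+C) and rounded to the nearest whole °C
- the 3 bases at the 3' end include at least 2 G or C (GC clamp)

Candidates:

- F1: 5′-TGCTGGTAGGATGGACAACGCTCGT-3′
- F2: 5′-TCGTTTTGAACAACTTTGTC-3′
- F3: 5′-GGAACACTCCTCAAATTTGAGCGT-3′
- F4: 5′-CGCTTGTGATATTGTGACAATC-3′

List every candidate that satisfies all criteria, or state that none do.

F1 (25 nt, A=5 T=6 G=9 C=5): Tm = 2·11 + 4·14 = 78°C, outside 62–70°C ✗; 3' end CGT has 2 G/C ✓ — fails.
F2 (20 nt, A=4 T=9 G=3 C=4): Tm = 2·13 + 4·7 = 54°C, outside 62–70°C ✗; 3' end GTC has 2 G/C ✓ — fails.
F3 (24 nt, A=7 T=6 G=5 C=6): Tm = 2·13 + 4·11 = 70°C ✓; 3' end CGT has 2 G/C ✓ — passes.
F4 (22 nt, A=5 T=8 G=5 C=4): Tm = 2·13 + 4·9 = 62°C ✓; 3' end ATC has 1 G/C, need ≥2 ✗ — fails.

F3 only.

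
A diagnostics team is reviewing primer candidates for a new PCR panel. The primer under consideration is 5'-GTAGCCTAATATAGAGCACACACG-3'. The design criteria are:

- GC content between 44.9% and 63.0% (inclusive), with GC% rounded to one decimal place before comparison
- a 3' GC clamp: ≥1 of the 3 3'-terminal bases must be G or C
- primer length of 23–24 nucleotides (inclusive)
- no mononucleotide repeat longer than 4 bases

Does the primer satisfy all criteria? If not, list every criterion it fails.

Base counts: A=9, T=4, G=5, C=6 (length 24).
GC content: GC 11/24 = 45.8% ✓
GC clamp: 3' end ACG has 2 G/C ✓
length: length 24 ✓
homopolymer run: longest run = 2 ✓

Meets all criteria.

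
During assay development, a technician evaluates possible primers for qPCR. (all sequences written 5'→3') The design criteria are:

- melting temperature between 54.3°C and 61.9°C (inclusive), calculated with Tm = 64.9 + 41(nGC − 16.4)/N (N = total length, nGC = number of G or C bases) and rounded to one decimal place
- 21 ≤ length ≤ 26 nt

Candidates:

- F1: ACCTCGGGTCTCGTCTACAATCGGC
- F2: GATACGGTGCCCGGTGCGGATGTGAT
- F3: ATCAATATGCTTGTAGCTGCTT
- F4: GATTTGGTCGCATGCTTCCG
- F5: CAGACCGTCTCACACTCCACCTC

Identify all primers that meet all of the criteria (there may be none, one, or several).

F1 (25 nt, A=4 T=6 G=6 C=9): Tm = 64.9 + 41·(15 − 16.4)/25 = 62.6°C, outside 54.3–61.9°C ✗; length 25 ✓ — fails.
F2 (26 nt, A=4 T=6 G=11 C=5): Tm = 64.9 + 41·(16 − 16.4)/26 = 64.3°C, outside 54.3–61.9°C ✗; length 26 ✓ — fails.
F3 (22 nt, A=5 T=9 G=4 C=4): Tm = 64.9 + 41·(8 − 16.4)/22 = 49.2°C, outside 54.3–61.9°C ✗; length 22 ✓ — fails.
F4 (20 nt, A=2 T=7 G=6 C=5): Tm = 64.9 + 41·(11 − 16.4)/20 = 53.8°C, outside 54.3–61.9°C ✗; length 20, outside 21–26 ✗ — fails.
F5 (23 nt, A=5 T=4 G=2 C=12): Tm = 64.9 + 41·(14 − 16.4)/23 = 60.6°C ✓; length 23 ✓ — passes.

F5 only.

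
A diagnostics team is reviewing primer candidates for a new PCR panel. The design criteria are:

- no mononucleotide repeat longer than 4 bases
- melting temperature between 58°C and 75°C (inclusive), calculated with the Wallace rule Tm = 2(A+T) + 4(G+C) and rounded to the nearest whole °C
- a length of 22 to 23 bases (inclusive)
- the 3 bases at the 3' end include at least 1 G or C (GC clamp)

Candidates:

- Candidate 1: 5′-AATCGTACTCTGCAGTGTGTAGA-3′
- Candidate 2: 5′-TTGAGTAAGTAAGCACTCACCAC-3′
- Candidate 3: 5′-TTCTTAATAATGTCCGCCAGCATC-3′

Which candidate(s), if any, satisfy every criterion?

Candidate 1 (23 nt, A=6 T=7 G=6 C=4): longest run = 2 ✓; Tm = 2·13 + 4·10 = 66°C ✓; length 23 ✓; 3' end AGA has 1 G/C ✓ — passes.
Candidate 2 (23 nt, A=8 T=5 G=4 C=6): longest run = 2 ✓; Tm = 2·13 + 4·10 = 66°C ✓; length 23 ✓; 3' end CAC has 2 G/C ✓ — passes.
Candidate 3 (24 nt, A=6 T=8 G=3 C=7): longest run = 2 ✓; Tm = 2·14 + 4·10 = 68°C ✓; length 24, outside 22–23 ✗; 3' end ATC has 1 G/C ✓ — fails.

Candidate 1 and Candidate 2.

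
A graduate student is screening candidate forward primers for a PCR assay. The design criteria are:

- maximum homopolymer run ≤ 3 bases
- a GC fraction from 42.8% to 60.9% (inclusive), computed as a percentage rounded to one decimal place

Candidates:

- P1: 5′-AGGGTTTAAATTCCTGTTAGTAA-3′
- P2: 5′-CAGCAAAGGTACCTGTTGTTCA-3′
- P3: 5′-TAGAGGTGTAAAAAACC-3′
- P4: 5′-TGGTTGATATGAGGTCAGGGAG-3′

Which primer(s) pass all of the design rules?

P1 (23 nt, A=7 T=9 G=5 C=2): longest run = 3 ✓; GC 7/23 = 30.4%, outside 42.8–60.9% ✗ — fails.
P2 (22 nt, A=6 T=6 G=5 C=5): longest run = 3 ✓; GC 10/22 = 45.5% ✓ — passes.
P3 (17 nt, A=8 T=3 G=4 C=2): longest run = 6, exceeds 3 ✗; GC 6/17 = 35.3%, outside 42.8–60.9% ✗ — fails.
P4 (22 nt, A=5 T=6 G=10 C=1): longest run = 3 ✓; GC 11/22 = 50.0% ✓ — passes.

P2 and P4.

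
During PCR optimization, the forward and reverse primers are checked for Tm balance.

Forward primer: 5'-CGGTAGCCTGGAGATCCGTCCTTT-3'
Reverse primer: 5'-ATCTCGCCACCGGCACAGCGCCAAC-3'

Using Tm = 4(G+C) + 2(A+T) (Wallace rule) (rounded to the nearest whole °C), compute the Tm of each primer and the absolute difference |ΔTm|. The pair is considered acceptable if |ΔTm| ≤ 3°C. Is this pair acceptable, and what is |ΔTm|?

|ΔTm| = 8°C; the pair is not acceptable.

Forward: A=3 T=7 G=7 C=7 → Tm = 2·10 + 4·14 = 76°C.
Reverse: A=6 T=2 G=5 C=12 → Tm = 2·8 + 4·17 = 84°C.
|ΔTm| = |76 − 84| = 8°C, > 3°C.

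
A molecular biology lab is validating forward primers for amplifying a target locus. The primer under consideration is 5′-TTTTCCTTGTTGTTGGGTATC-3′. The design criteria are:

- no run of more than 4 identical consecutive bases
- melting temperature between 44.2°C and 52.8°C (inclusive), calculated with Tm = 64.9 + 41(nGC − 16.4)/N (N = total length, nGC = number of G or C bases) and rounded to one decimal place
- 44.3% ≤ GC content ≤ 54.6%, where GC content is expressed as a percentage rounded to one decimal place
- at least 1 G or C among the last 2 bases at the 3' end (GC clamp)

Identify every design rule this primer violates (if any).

Base counts: A=1, T=12, G=5, C=3 (length 21).
homopolymer run: longest run = 4 ✓
Tm: Tm = 64.9 + 41·(8 − 16.4)/21 = 48.5°C ✓
GC content: GC 8/21 = 38.1%, outside 44.3–54.6% ✗
GC clamp: 3' end TC has 1 G/C ✓

Fails: GC content.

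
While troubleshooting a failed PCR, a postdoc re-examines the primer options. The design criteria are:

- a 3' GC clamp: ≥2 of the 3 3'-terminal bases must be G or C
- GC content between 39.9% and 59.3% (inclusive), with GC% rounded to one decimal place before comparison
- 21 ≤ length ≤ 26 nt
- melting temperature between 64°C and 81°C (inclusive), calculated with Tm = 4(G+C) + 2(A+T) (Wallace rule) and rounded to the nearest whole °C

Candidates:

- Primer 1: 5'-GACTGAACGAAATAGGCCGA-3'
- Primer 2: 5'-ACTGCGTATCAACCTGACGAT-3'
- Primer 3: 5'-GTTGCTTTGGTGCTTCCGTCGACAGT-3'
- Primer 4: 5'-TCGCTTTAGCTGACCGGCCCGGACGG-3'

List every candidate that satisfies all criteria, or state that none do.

None of the candidates satisfy all criteria.

Primer 1 (20 nt, A=8 T=2 G=6 C=4): 3' end CGA has 2 G/C ✓; GC 10/20 = 50.0% ✓; length 20, outside 21–26 ✗; Tm = 2·10 + 4·10 = 60°C, outside 64–81°C ✗ — fails.
Primer 2 (21 nt, A=6 T=5 G=4 C=6): 3' end GAT has 1 G/C, need ≥2 ✗; GC 10/21 = 47.6% ✓; length 21 ✓; Tm = 2·11 + 4·10 = 62°C, outside 64–81°C ✗ — fails.
Primer 3 (26 nt, A=2 T=10 G=8 C=6): 3' end AGT has 1 G/C, need ≥2 ✗; GC 14/26 = 53.8% ✓; length 26 ✓; Tm = 2·12 + 4·14 = 80°C ✓ — fails.
Primer 4 (26 nt, A=3 T=5 G=9 C=9): 3' end CGG has 3 G/C ✓; GC 18/26 = 69.2%, outside 39.9–59.3% ✗; length 26 ✓; Tm = 2·8 + 4·18 = 88°C, outside 64–81°C ✗ — fails.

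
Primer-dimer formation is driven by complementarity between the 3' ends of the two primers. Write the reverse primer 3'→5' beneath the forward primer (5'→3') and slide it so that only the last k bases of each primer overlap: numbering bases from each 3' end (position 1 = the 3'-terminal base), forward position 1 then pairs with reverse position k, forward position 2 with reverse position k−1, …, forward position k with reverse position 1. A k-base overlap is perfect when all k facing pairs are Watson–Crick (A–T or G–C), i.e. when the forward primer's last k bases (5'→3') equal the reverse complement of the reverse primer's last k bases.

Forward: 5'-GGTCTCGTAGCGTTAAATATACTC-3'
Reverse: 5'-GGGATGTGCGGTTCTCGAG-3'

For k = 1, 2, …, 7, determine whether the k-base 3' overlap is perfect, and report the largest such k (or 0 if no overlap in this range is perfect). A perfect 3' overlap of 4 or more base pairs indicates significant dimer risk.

Longest perfect overlap: 3 complementary base pairs; below the dimer-risk threshold (threshold 4).

Last 7 bases (5'→3') — forward …TATACTC, reverse …TCTCGAG.
Reverse complement of the reverse primer's last 7 bases: CTCGAGA; its first k bases are the reverse complement of the reverse primer's last k bases, so a perfect k-base overlap needs the forward primer's last k bases to equal them.
Comparing (forward last k vs required): k=1: C vs C ✓; k=2: TC vs CT ✗; k=3: CTC vs CTC ✓; k=4: ACTC vs CTCG ✗; k=5: TACTC vs CTCGA ✗; k=6: ATACTC vs CTCGAG ✗; k=7: TATACTC vs CTCGAGA ✗.
Perfect overlaps at k = 1, 3; the largest is 3.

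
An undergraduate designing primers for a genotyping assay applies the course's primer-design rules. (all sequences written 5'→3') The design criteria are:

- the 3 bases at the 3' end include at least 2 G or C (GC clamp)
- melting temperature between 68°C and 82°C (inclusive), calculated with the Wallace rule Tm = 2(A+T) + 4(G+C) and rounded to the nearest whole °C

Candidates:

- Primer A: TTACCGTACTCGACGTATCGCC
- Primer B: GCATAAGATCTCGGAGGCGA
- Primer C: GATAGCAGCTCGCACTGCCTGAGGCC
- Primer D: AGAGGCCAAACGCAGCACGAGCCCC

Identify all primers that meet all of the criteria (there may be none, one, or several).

Primer A only.

Primer A (22 nt, A=4 T=6 G=4 C=8): 3' end GCC has 3 G/C ✓; Tm = 2·10 + 4·12 = 68°C ✓ — passes.
Primer B (20 nt, A=6 T=3 G=7 C=4): 3' end CGA has 2 G/C ✓; Tm = 2·9 + 4·11 = 62°C, outside 68–82°C ✗ — fails.
Primer C (26 nt, A=5 T=4 G=8 C=9): 3' end GCC has 3 G/C ✓; Tm = 2·9 + 4·17 = 86°C, outside 68–82°C ✗ — fails.
Primer D (25 nt, A=8 T=0 G=7 C=10): 3' end CCC has 3 G/C ✓; Tm = 2·8 + 4·17 = 84°C, outside 68–82°C ✗ — fails.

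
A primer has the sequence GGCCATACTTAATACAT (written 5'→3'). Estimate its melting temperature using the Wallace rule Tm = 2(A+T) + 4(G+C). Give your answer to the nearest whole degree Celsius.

46°C

Base counts: A=6, T=5, G=2, C=4 (length 17).
Tm = 2·(6+5) + 4·(2+4) = 2·11 + 4·6 = 22 + 24 = 46°C.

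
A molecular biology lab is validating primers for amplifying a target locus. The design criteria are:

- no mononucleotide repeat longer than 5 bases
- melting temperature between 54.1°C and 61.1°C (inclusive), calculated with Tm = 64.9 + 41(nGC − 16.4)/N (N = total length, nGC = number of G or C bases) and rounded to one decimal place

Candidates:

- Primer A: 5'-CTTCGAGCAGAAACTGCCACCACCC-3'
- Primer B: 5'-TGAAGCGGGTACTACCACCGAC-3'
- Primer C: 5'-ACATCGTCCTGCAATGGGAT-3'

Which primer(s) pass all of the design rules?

Primer A (25 nt, A=7 T=3 G=4 C=11): longest run = 3 ✓; Tm = 64.9 + 41·(15 − 16.4)/25 = 62.6°C, outside 54.1–61.1°C ✗ — fails.
Primer B (22 nt, A=6 T=3 G=6 C=7): longest run = 3 ✓; Tm = 64.9 + 41·(13 − 16.4)/22 = 58.6°C ✓ — passes.
Primer C (20 nt, A=5 T=5 G=5 C=5): longest run = 3 ✓; Tm = 64.9 + 41·(10 − 16.4)/20 = 51.8°C, outside 54.1–61.1°C ✗ — fails.

Primer B only.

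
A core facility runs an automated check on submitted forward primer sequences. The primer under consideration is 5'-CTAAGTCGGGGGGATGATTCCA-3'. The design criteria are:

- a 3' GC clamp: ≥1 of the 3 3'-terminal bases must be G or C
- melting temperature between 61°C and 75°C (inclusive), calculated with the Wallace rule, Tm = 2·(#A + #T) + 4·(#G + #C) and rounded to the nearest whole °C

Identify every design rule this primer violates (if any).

Base counts: A=5, T=5, G=8, C=4 (length 22).
GC clamp: 3' end CCA has 2 G/C ✓
Tm: Tm = 2·10 + 4·12 = 68°C ✓

Meets all criteria.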